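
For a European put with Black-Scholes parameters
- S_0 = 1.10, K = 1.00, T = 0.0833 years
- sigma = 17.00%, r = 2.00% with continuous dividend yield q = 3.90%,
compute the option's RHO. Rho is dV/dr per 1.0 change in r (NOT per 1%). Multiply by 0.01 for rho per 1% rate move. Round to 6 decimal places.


Answer: Rho = -0.002467

Derivation:
d1 = 1.9348058312; d2 = 1.8857408743
phi(d1) = 0.0613797480; exp(-qT) = 0.9967565713; exp(-rT) = 0.9983353870
N(-d2) = 0.0296649410
Rho = -K*T*exp(-rT)*N(-d2) = -1.0000 * 0.0833 * 0.9983353870 * 0.0296649410 = -0.002467


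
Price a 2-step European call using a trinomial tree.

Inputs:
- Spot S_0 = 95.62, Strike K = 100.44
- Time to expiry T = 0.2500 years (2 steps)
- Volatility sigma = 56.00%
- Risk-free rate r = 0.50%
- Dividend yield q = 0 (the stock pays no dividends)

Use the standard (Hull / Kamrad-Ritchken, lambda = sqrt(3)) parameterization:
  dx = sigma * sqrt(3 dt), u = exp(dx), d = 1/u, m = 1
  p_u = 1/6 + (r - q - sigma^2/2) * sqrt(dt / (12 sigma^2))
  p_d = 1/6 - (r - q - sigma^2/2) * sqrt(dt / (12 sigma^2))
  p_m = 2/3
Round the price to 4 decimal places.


dt = T/N = 0.125000; dx = sigma*sqrt(3*dt) = 0.342929
u = exp(dx) = 1.409068; d = 1/u = 0.709689
p_u = 0.139001, p_m = 0.666667, p_d = 0.194333
Discount per step: exp(-r*dt) = 0.999375
Stock lattice S(k, j) with j the centered position index:
  k=0: S(0,+0) = 95.6200
  k=1: S(1,-1) = 67.8605; S(1,+0) = 95.6200; S(1,+1) = 134.7351
  k=2: S(2,-2) = 48.1598; S(2,-1) = 67.8605; S(2,+0) = 95.6200; S(2,+1) = 134.7351; S(2,+2) = 189.8509
Terminal payoffs V(N, j) = max(S_T - K, 0):
  V(2,-2) = 0.000000; V(2,-1) = 0.000000; V(2,+0) = 0.000000; V(2,+1) = 34.295092; V(2,+2) = 89.410920
Backward induction: V(k, j) = exp(-r*dt) * [p_u * V(k+1, j+1) + p_m * V(k+1, j) + p_d * V(k+1, j-1)]
  V(1,-1) = exp(-r*dt) * [p_u*0.000000 + p_m*0.000000 + p_d*0.000000] = 0.000000
  V(1,+0) = exp(-r*dt) * [p_u*34.295092 + p_m*0.000000 + p_d*0.000000] = 4.764058
  V(1,+1) = exp(-r*dt) * [p_u*89.410920 + p_m*34.295092 + p_d*0.000000] = 35.269512
  V(0,+0) = exp(-r*dt) * [p_u*35.269512 + p_m*4.764058 + p_d*0.000000] = 8.073473

Answer: Price = V(0,0) = 8.0735


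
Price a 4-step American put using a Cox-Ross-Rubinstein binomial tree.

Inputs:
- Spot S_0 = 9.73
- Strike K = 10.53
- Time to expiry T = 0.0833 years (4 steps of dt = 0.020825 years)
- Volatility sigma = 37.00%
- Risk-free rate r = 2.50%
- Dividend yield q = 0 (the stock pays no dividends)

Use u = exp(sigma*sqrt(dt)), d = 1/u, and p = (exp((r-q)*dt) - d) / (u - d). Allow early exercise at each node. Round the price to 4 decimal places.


Answer: Price = V(0,0) = 0.9421

Derivation:
dt = T/N = 0.020825
u = exp(sigma*sqrt(dt)) = 1.054845; d = 1/u = 0.948006
p = (exp((r-q)*dt) - d) / (u - d) = 0.491529
Discount per step: exp(-r*dt) = 0.999480
Stock lattice S(k, i) with i counting down-moves:
  k=0: S(0,0) = 9.7300
  k=1: S(1,0) = 10.2636; S(1,1) = 9.2241
  k=2: S(2,0) = 10.8266; S(2,1) = 9.7300; S(2,2) = 8.7445
  k=3: S(3,0) = 11.4203; S(3,1) = 10.2636; S(3,2) = 9.2241; S(3,3) = 8.2898
  k=4: S(4,0) = 12.0467; S(4,1) = 10.8266; S(4,2) = 9.7300; S(4,3) = 8.7445; S(4,4) = 7.8588
Terminal payoffs V(N, i) = max(K - S_T, 0):
  V(4,0) = 0.000000; V(4,1) = 0.000000; V(4,2) = 0.800000; V(4,3) = 1.785495; V(4,4) = 2.671176
Backward induction: V(k, i) = exp(-r*dt) * [p * V(k+1, i) + (1-p) * V(k+1, i+1)]; then take max(V_cont, immediate exercise) for American.
  V(3,0) = exp(-r*dt) * [p*0.000000 + (1-p)*0.000000] = 0.000000; exercise = 0.000000; V(3,0) = max -> 0.000000
  V(3,1) = exp(-r*dt) * [p*0.000000 + (1-p)*0.800000] = 0.406565; exercise = 0.266354; V(3,1) = max -> 0.406565
  V(3,2) = exp(-r*dt) * [p*0.800000 + (1-p)*1.785495] = 1.300419; exercise = 1.305900; V(3,2) = max -> 1.305900
  V(3,3) = exp(-r*dt) * [p*1.785495 + (1-p)*2.671176] = 2.234674; exercise = 2.240155; V(3,3) = max -> 2.240155
  V(2,0) = exp(-r*dt) * [p*0.000000 + (1-p)*0.406565] = 0.206619; exercise = 0.000000; V(2,0) = max -> 0.206619
  V(2,1) = exp(-r*dt) * [p*0.406565 + (1-p)*1.305900] = 0.863401; exercise = 0.800000; V(2,1) = max -> 0.863401
  V(2,2) = exp(-r*dt) * [p*1.305900 + (1-p)*2.240155] = 1.780015; exercise = 1.785495; V(2,2) = max -> 1.785495
  V(1,0) = exp(-r*dt) * [p*0.206619 + (1-p)*0.863401] = 0.540292; exercise = 0.266354; V(1,0) = max -> 0.540292
  V(1,1) = exp(-r*dt) * [p*0.863401 + (1-p)*1.785495] = 1.331566; exercise = 1.305900; V(1,1) = max -> 1.331566
  V(0,0) = exp(-r*dt) * [p*0.540292 + (1-p)*1.331566] = 0.942142; exercise = 0.800000; V(0,0) = max -> 0.942142


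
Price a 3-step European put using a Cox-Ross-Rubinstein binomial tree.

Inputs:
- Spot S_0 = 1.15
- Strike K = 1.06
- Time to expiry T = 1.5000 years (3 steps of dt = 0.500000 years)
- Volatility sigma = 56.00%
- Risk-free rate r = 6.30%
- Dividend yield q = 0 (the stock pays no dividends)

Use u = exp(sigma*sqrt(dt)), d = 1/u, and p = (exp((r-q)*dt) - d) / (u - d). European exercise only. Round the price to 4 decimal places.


Answer: Price = V(0,0) = 0.2198

Derivation:
dt = T/N = 0.500000
u = exp(sigma*sqrt(dt)) = 1.485839; d = 1/u = 0.673020
p = (exp((r-q)*dt) - d) / (u - d) = 0.441649
Discount per step: exp(-r*dt) = 0.968991
Stock lattice S(k, i) with i counting down-moves:
  k=0: S(0,0) = 1.1500
  k=1: S(1,0) = 1.7087; S(1,1) = 0.7740
  k=2: S(2,0) = 2.5389; S(2,1) = 1.1500; S(2,2) = 0.5209
  k=3: S(3,0) = 3.7724; S(3,1) = 1.7087; S(3,2) = 0.7740; S(3,3) = 0.3506
Terminal payoffs V(N, i) = max(K - S_T, 0):
  V(3,0) = 0.000000; V(3,1) = 0.000000; V(3,2) = 0.286027; V(3,3) = 0.709424
Backward induction: V(k, i) = exp(-r*dt) * [p * V(k+1, i) + (1-p) * V(k+1, i+1)].
  V(2,0) = exp(-r*dt) * [p*0.000000 + (1-p)*0.000000] = 0.000000
  V(2,1) = exp(-r*dt) * [p*0.000000 + (1-p)*0.286027] = 0.154751
  V(2,2) = exp(-r*dt) * [p*0.286027 + (1-p)*0.709424] = 0.506231
  V(1,0) = exp(-r*dt) * [p*0.000000 + (1-p)*0.154751] = 0.083726
  V(1,1) = exp(-r*dt) * [p*0.154751 + (1-p)*0.506231] = 0.340116
  V(0,0) = exp(-r*dt) * [p*0.083726 + (1-p)*0.340116] = 0.219846


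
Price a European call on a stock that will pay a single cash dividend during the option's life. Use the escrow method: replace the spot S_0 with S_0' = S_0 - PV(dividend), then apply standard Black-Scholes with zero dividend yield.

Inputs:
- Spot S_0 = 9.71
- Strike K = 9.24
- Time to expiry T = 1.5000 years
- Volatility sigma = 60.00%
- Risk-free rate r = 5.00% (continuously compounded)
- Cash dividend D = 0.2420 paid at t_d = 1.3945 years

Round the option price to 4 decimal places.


Answer: Price = 3.0677

Derivation:
PV(D) = D * exp(-r * t_d) = 0.2420 * 0.93265026 = 0.22570136
S_0' = S_0 - PV(D) = 9.7100 - 0.22570136 = 9.48429864
d1 = (ln(S_0'/K) + (r + sigma^2/2)*T) / (sigma*sqrt(T)) = 0.50499738
d2 = d1 - sigma*sqrt(T) = -0.22984954
exp(-rT) = 0.92774349
N(d1) = 0.69321966; N(d2) = 0.40910434
C = S_0' * N(d1) - K * exp(-rT) * N(d2) = 9.48429864 * 0.69321966 - 9.2400 * 0.92774349 * 0.40910434 = 3.0677


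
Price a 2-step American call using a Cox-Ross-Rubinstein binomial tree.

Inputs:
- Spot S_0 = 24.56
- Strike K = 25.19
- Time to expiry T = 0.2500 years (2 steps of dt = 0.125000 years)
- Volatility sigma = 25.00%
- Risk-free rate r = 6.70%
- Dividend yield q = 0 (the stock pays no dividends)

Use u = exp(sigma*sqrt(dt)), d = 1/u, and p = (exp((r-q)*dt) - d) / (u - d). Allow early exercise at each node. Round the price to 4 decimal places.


Answer: Price = V(0,0) = 1.1183

Derivation:
dt = T/N = 0.125000
u = exp(sigma*sqrt(dt)) = 1.092412; d = 1/u = 0.915405
p = (exp((r-q)*dt) - d) / (u - d) = 0.525430
Discount per step: exp(-r*dt) = 0.991660
Stock lattice S(k, i) with i counting down-moves:
  k=0: S(0,0) = 24.5600
  k=1: S(1,0) = 26.8296; S(1,1) = 22.4824
  k=2: S(2,0) = 29.3090; S(2,1) = 24.5600; S(2,2) = 20.5805
Terminal payoffs V(N, i) = max(S_T - K, 0):
  V(2,0) = 4.119034; V(2,1) = 0.000000; V(2,2) = 0.000000
Backward induction: V(k, i) = exp(-r*dt) * [p * V(k+1, i) + (1-p) * V(k+1, i+1)]; then take max(V_cont, immediate exercise) for American.
  V(1,0) = exp(-r*dt) * [p*4.119034 + (1-p)*0.000000] = 2.146216; exercise = 1.639645; V(1,0) = max -> 2.146216
  V(1,1) = exp(-r*dt) * [p*0.000000 + (1-p)*0.000000] = 0.000000; exercise = 0.000000; V(1,1) = max -> 0.000000
  V(0,0) = exp(-r*dt) * [p*2.146216 + (1-p)*0.000000] = 1.118282; exercise = 0.000000; V(0,0) = max -> 1.118282


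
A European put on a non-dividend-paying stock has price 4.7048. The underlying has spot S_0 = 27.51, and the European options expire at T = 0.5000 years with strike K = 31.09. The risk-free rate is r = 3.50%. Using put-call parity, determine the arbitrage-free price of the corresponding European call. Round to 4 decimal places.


Answer: Call price = 1.6641

Derivation:
Put-call parity: C - P = S_0 * exp(-qT) - K * exp(-rT).
S_0 * exp(-qT) = 27.5100 * 1.00000000 = 27.51000000
K * exp(-rT) = 31.0900 * 0.98265224 = 30.55065801
C = P + S*exp(-qT) - K*exp(-rT)
C = 4.7048 + 27.51000000 - 30.55065801 = 1.6641


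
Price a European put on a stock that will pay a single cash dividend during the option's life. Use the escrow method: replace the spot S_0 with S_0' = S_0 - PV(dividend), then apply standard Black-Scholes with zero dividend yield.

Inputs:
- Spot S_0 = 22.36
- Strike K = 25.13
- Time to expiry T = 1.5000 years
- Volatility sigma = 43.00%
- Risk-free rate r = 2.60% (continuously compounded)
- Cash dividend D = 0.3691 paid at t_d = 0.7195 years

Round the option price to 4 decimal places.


Answer: Price = 5.9544

Derivation:
PV(D) = D * exp(-r * t_d) = 0.3691 * 0.98146689 = 0.36225943
S_0' = S_0 - PV(D) = 22.3600 - 0.36225943 = 21.99774057
d1 = (ln(S_0'/K) + (r + sigma^2/2)*T) / (sigma*sqrt(T)) = 0.08459739
d2 = d1 - sigma*sqrt(T) = -0.44204290
exp(-rT) = 0.96175071
N(-d1) = 0.46629074; N(-d2) = 0.67077092
P = K * exp(-rT) * N(-d2) - S_0' * N(-d1) = 25.1300 * 0.96175071 * 0.67077092 - 21.99774057 * 0.46629074 = 5.9544


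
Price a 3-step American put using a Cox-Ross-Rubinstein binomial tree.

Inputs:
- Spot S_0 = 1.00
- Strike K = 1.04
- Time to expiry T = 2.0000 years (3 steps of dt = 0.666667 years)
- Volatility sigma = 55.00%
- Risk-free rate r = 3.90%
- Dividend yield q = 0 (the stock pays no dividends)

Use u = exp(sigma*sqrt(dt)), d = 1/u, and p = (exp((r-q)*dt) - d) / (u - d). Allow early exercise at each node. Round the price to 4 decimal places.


Answer: Price = V(0,0) = 0.3087

Derivation:
dt = T/N = 0.666667
u = exp(sigma*sqrt(dt)) = 1.566859; d = 1/u = 0.638219
p = (exp((r-q)*dt) - d) / (u - d) = 0.417946
Discount per step: exp(-r*dt) = 0.974335
Stock lattice S(k, i) with i counting down-moves:
  k=0: S(0,0) = 1.0000
  k=1: S(1,0) = 1.5669; S(1,1) = 0.6382
  k=2: S(2,0) = 2.4550; S(2,1) = 1.0000; S(2,2) = 0.4073
  k=3: S(3,0) = 3.8467; S(3,1) = 1.5669; S(3,2) = 0.6382; S(3,3) = 0.2600
Terminal payoffs V(N, i) = max(K - S_T, 0):
  V(3,0) = 0.000000; V(3,1) = 0.000000; V(3,2) = 0.401781; V(3,3) = 0.780038
Backward induction: V(k, i) = exp(-r*dt) * [p * V(k+1, i) + (1-p) * V(k+1, i+1)]; then take max(V_cont, immediate exercise) for American.
  V(2,0) = exp(-r*dt) * [p*0.000000 + (1-p)*0.000000] = 0.000000; exercise = 0.000000; V(2,0) = max -> 0.000000
  V(2,1) = exp(-r*dt) * [p*0.000000 + (1-p)*0.401781] = 0.227856; exercise = 0.040000; V(2,1) = max -> 0.227856
  V(2,2) = exp(-r*dt) * [p*0.401781 + (1-p)*0.780038] = 0.605984; exercise = 0.632676; V(2,2) = max -> 0.632676
  V(1,0) = exp(-r*dt) * [p*0.000000 + (1-p)*0.227856] = 0.129221; exercise = 0.000000; V(1,0) = max -> 0.129221
  V(1,1) = exp(-r*dt) * [p*0.227856 + (1-p)*0.632676] = 0.451588; exercise = 0.401781; V(1,1) = max -> 0.451588
  V(0,0) = exp(-r*dt) * [p*0.129221 + (1-p)*0.451588] = 0.308724; exercise = 0.040000; V(0,0) = max -> 0.308724


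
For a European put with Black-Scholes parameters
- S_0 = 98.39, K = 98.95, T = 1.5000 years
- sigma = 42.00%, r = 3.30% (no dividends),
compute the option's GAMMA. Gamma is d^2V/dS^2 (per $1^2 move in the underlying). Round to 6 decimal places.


d1 = 0.3423929827; d2 = -0.1719998633
phi(d1) = 0.3762298533; exp(-qT) = 1.0000000000; exp(-rT) = 0.9517051581
Gamma = exp(-qT) * phi(d1) / (S * sigma * sqrt(T)) = 1.0000000000 * 0.3762298533 / (98.3900 * 0.4200 * 1.2247448714) = 0.007434

Answer: Gamma = 0.007434


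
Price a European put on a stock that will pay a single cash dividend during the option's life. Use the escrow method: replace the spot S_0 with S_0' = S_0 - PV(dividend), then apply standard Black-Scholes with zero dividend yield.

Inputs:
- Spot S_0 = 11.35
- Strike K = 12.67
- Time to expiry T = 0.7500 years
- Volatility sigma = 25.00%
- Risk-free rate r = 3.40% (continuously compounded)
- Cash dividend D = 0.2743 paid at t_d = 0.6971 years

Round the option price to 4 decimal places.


PV(D) = D * exp(-r * t_d) = 0.2743 * 0.97657727 = 0.26787515
S_0' = S_0 - PV(D) = 11.3500 - 0.26787515 = 11.08212485
d1 = (ln(S_0'/K) + (r + sigma^2/2)*T) / (sigma*sqrt(T)) = -0.39244141
d2 = d1 - sigma*sqrt(T) = -0.60894776
exp(-rT) = 0.97482238
N(-d1) = 0.65263395; N(-d2) = 0.72872047
P = K * exp(-rT) * N(-d2) - S_0' * N(-d1) = 12.6700 * 0.97482238 * 0.72872047 - 11.08212485 * 0.65263395 = 1.7679

Answer: Price = 1.7679


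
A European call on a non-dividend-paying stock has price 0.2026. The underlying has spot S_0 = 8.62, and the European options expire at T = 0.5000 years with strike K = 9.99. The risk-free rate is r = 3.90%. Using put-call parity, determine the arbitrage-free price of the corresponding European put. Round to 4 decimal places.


Answer: Put price = 1.3797

Derivation:
Put-call parity: C - P = S_0 * exp(-qT) - K * exp(-rT).
S_0 * exp(-qT) = 8.6200 * 1.00000000 = 8.62000000
K * exp(-rT) = 9.9900 * 0.98068890 = 9.79708206
P = C - S*exp(-qT) + K*exp(-rT)
P = 0.2026 - 8.62000000 + 9.79708206 = 1.3797


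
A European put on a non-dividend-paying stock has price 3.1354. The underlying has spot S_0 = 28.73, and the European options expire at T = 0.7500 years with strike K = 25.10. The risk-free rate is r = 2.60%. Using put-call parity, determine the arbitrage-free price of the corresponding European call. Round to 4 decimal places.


Put-call parity: C - P = S_0 * exp(-qT) - K * exp(-rT).
S_0 * exp(-qT) = 28.7300 * 1.00000000 = 28.73000000
K * exp(-rT) = 25.1000 * 0.98068890 = 24.61529127
C = P + S*exp(-qT) - K*exp(-rT)
C = 3.1354 + 28.73000000 - 24.61529127 = 7.2501

Answer: Call price = 7.2501


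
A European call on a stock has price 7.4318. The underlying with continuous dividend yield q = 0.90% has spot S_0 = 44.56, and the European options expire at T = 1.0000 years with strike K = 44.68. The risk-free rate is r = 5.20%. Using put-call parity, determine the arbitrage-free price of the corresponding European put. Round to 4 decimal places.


Answer: Put price = 5.6871

Derivation:
Put-call parity: C - P = S_0 * exp(-qT) - K * exp(-rT).
S_0 * exp(-qT) = 44.5600 * 0.99104038 = 44.16075928
K * exp(-rT) = 44.6800 * 0.94932887 = 42.41601377
P = C - S*exp(-qT) + K*exp(-rT)
P = 7.4318 - 44.16075928 + 42.41601377 = 5.6871


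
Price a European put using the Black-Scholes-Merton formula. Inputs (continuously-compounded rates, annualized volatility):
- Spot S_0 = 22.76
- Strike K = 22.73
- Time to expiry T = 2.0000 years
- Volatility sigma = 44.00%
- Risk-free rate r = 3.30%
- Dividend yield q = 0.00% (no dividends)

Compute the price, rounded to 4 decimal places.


d1 = (ln(S/K) + (r - q + 0.5*sigma^2) * T) / (sigma * sqrt(T)) = 0.41931267
d2 = d1 - sigma * sqrt(T) = -0.20294130
exp(-rT) = 0.93613086; exp(-qT) = 1.00000000
P = K * exp(-rT) * N(-d2) - S_0 * exp(-qT) * N(-d1)
N(-d1) = 0.33749382; N(-d2) = 0.58040954
P = 22.7300 * 0.93613086 * 0.58040954 - 22.7600 * 1.00000000 * 0.33749382 = 4.6687

Answer: Price = 4.6687


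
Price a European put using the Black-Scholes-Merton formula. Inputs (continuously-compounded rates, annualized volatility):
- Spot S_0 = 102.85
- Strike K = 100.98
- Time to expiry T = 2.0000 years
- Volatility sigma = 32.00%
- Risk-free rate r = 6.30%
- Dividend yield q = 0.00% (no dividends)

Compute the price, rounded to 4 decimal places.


d1 = (ln(S/K) + (r - q + 0.5*sigma^2) * T) / (sigma * sqrt(T)) = 0.54524372
d2 = d1 - sigma * sqrt(T) = 0.09269538
exp(-rT) = 0.88161485; exp(-qT) = 1.00000000
P = K * exp(-rT) * N(-d2) - S_0 * exp(-qT) * N(-d1)
N(-d1) = 0.29279295; N(-d2) = 0.46307279
P = 100.9800 * 0.88161485 * 0.46307279 - 102.8500 * 1.00000000 * 0.29279295 = 11.1115

Answer: Price = 11.1115


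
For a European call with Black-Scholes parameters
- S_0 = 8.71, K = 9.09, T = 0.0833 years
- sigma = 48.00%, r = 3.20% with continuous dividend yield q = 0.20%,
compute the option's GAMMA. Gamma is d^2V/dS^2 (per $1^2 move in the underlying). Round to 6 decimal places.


Answer: Gamma = 0.322594

Derivation:
d1 = -0.2209380971; d2 = -0.3594744461
phi(d1) = 0.3893232301; exp(-qT) = 0.9998334139; exp(-rT) = 0.9973379496
Gamma = exp(-qT) * phi(d1) / (S * sigma * sqrt(T)) = 0.9998334139 * 0.3893232301 / (8.7100 * 0.4800 * 0.2886173938) = 0.322594


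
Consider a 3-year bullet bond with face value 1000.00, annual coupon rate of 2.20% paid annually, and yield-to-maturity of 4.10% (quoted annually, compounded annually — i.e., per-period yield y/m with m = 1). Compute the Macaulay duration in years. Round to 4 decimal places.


Answer: Macaulay duration = 2.9340 years

Derivation:
Coupon per period c = face * coupon_rate / m = 22.000000
Periods per year m = 1; per-period yield y/m = 0.041000
Number of cashflows N = 3
Cashflows (t years, CF_t, discount factor 1/(1+y/m)^(m*t), PV):
  t = 1.0000: CF_t = 22.000000, DF = 0.960615, PV = 21.133525
  t = 2.0000: CF_t = 22.000000, DF = 0.922781, PV = 20.301177
  t = 3.0000: CF_t = 1022.000000, DF = 0.886437, PV = 905.938481
Price P = sum_t PV_t = 947.373184
Macaulay numerator sum_t t * PV_t:
  t * PV_t at t = 1.0000: 21.133525
  t * PV_t at t = 2.0000: 40.602354
  t * PV_t at t = 3.0000: 2717.815443
Macaulay duration D = (sum_t t * PV_t) / P = 2779.551323 / 947.373184 = 2.933956


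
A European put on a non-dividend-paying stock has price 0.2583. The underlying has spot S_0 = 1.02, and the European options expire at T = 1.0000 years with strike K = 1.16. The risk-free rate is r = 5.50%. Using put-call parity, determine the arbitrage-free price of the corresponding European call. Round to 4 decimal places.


Put-call parity: C - P = S_0 * exp(-qT) - K * exp(-rT).
S_0 * exp(-qT) = 1.0200 * 1.00000000 = 1.02000000
K * exp(-rT) = 1.1600 * 0.94648515 = 1.09792277
C = P + S*exp(-qT) - K*exp(-rT)
C = 0.2583 + 1.02000000 - 1.09792277 = 0.1804

Answer: Call price = 0.1804


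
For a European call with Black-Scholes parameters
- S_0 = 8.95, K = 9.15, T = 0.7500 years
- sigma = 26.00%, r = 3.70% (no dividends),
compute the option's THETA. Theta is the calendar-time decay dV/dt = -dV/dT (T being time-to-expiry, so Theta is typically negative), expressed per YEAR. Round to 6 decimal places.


Answer: Theta = -0.684084

Derivation:
d1 = 0.1376742923; d2 = -0.0874923126
phi(d1) = 0.3951793215; exp(-qT) = 1.0000000000; exp(-rT) = 0.9726314943
Theta = -S*exp(-qT)*phi(d1)*sigma/(2*sqrt(T)) - r*K*exp(-rT)*N(d2) + q*S*exp(-qT)*N(d1)
N(d1) = 0.5547510812; N(d2) = 0.4651400978; sqrt(T) = 0.8660254038
Term 1 = -8.9500 * 1.0000000000 * 0.3951793215 * 0.2600 / (2 * 0.8660254038) = -0.5309210775
Term 2 = -0.0370 * 9.1500 * 0.9726314943 * 0.4651400978 = -0.1531633745
Term 3 = 0 (no dividend yield, q = 0)
Theta = -0.5309210775 + (-0.1531633745) + (0.0000000000) = -0.684084


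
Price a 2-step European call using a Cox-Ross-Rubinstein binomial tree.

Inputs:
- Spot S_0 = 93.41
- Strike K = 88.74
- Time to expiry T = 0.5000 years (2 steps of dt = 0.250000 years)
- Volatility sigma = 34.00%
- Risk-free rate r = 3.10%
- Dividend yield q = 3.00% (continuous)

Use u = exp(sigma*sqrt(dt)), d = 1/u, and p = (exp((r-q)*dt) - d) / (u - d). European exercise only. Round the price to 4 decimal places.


dt = T/N = 0.250000
u = exp(sigma*sqrt(dt)) = 1.185305; d = 1/u = 0.843665
p = (exp((r-q)*dt) - d) / (u - d) = 0.458334
Discount per step: exp(-r*dt) = 0.992280
Stock lattice S(k, i) with i counting down-moves:
  k=0: S(0,0) = 93.4100
  k=1: S(1,0) = 110.7193; S(1,1) = 78.8067
  k=2: S(2,0) = 131.2362; S(2,1) = 93.4100; S(2,2) = 66.4865
Terminal payoffs V(N, i) = max(S_T - K, 0):
  V(2,0) = 42.496154; V(2,1) = 4.670000; V(2,2) = 0.000000
Backward induction: V(k, i) = exp(-r*dt) * [p * V(k+1, i) + (1-p) * V(k+1, i+1)].
  V(1,0) = exp(-r*dt) * [p*42.496154 + (1-p)*4.670000] = 21.837114
  V(1,1) = exp(-r*dt) * [p*4.670000 + (1-p)*0.000000] = 2.123895
  V(0,0) = exp(-r*dt) * [p*21.837114 + (1-p)*2.123895] = 11.072983

Answer: Price = V(0,0) = 11.0730


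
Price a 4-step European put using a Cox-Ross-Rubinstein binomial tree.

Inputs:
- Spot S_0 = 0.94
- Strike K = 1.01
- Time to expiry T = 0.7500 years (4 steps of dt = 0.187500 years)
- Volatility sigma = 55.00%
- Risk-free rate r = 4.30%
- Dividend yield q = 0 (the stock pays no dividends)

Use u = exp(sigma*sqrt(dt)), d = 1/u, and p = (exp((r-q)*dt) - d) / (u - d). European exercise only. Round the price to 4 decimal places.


Answer: Price = V(0,0) = 0.1999

Derivation:
dt = T/N = 0.187500
u = exp(sigma*sqrt(dt)) = 1.268908; d = 1/u = 0.788079
p = (exp((r-q)*dt) - d) / (u - d) = 0.457576
Discount per step: exp(-r*dt) = 0.991970
Stock lattice S(k, i) with i counting down-moves:
  k=0: S(0,0) = 0.9400
  k=1: S(1,0) = 1.1928; S(1,1) = 0.7408
  k=2: S(2,0) = 1.5135; S(2,1) = 0.9400; S(2,2) = 0.5838
  k=3: S(3,0) = 1.9205; S(3,1) = 1.1928; S(3,2) = 0.7408; S(3,3) = 0.4601
  k=4: S(4,0) = 2.4370; S(4,1) = 1.5135; S(4,2) = 0.9400; S(4,3) = 0.5838; S(4,4) = 0.3626
Terminal payoffs V(N, i) = max(K - S_T, 0):
  V(4,0) = 0.000000; V(4,1) = 0.000000; V(4,2) = 0.070000; V(4,3) = 0.426196; V(4,4) = 0.647418
Backward induction: V(k, i) = exp(-r*dt) * [p * V(k+1, i) + (1-p) * V(k+1, i+1)].
  V(3,0) = exp(-r*dt) * [p*0.000000 + (1-p)*0.000000] = 0.000000
  V(3,1) = exp(-r*dt) * [p*0.000000 + (1-p)*0.070000] = 0.037665
  V(3,2) = exp(-r*dt) * [p*0.070000 + (1-p)*0.426196] = 0.261095
  V(3,3) = exp(-r*dt) * [p*0.426196 + (1-p)*0.647418] = 0.541806
  V(2,0) = exp(-r*dt) * [p*0.000000 + (1-p)*0.037665] = 0.020266
  V(2,1) = exp(-r*dt) * [p*0.037665 + (1-p)*0.261095] = 0.157583
  V(2,2) = exp(-r*dt) * [p*0.261095 + (1-p)*0.541806] = 0.410040
  V(1,0) = exp(-r*dt) * [p*0.020266 + (1-p)*0.157583] = 0.093989
  V(1,1) = exp(-r*dt) * [p*0.157583 + (1-p)*0.410040] = 0.292157
  V(0,0) = exp(-r*dt) * [p*0.093989 + (1-p)*0.292157] = 0.199862


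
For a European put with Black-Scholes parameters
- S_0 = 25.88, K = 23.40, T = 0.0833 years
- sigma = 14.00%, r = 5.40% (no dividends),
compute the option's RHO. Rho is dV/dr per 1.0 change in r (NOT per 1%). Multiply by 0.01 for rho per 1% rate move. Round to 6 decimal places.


Answer: Rho = -0.009471

Derivation:
d1 = 2.6245568788; d2 = 2.5841504436
phi(d1) = 0.0127389896; exp(-qT) = 1.0000000000; exp(-rT) = 0.9955119017
N(-d2) = 0.0048809601
Rho = -K*T*exp(-rT)*N(-d2) = -23.4000 * 0.0833 * 0.9955119017 * 0.0048809601 = -0.009471


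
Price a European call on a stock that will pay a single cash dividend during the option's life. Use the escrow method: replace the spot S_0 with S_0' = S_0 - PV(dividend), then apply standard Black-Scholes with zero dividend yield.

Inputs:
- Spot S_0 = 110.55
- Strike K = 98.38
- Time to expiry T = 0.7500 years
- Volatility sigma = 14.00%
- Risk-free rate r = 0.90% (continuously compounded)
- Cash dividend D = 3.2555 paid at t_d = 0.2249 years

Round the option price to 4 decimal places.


Answer: Price = 11.1498

Derivation:
PV(D) = D * exp(-r * t_d) = 3.2555 * 0.99797795 = 3.24891721
S_0' = S_0 - PV(D) = 110.5500 - 3.24891721 = 107.30108279
d1 = (ln(S_0'/K) + (r + sigma^2/2)*T) / (sigma*sqrt(T)) = 0.83221915
d2 = d1 - sigma*sqrt(T) = 0.71097559
exp(-rT) = 0.99327273
N(d1) = 0.79735737; N(d2) = 0.76145032
C = S_0' * N(d1) - K * exp(-rT) * N(d2) = 107.30108279 * 0.79735737 - 98.3800 * 0.99327273 * 0.76145032 = 11.1498


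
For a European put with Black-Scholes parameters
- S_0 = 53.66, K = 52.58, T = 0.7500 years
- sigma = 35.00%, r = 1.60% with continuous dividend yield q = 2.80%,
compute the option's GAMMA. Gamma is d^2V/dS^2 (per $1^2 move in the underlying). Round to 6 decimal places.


d1 = 0.1889404347; d2 = -0.1141684566
phi(d1) = 0.3918846365; exp(-qT) = 0.9792189646; exp(-rT) = 0.9880717129
Gamma = exp(-qT) * phi(d1) / (S * sigma * sqrt(T)) = 0.9792189646 * 0.3918846365 / (53.6600 * 0.3500 * 0.8660254038) = 0.023593

Answer: Gamma = 0.023593


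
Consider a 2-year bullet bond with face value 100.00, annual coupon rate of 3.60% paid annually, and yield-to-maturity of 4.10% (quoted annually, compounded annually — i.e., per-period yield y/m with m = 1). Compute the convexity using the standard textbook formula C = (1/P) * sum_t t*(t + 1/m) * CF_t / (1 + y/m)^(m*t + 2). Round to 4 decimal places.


Coupon per period c = face * coupon_rate / m = 3.600000
Periods per year m = 1; per-period yield y/m = 0.041000
Number of cashflows N = 2
Cashflows (t years, CF_t, discount factor 1/(1+y/m)^(m*t), PV):
  t = 1.0000: CF_t = 3.600000, DF = 0.960615, PV = 3.458213
  t = 2.0000: CF_t = 103.600000, DF = 0.922781, PV = 95.600089
Price P = sum_t PV_t = 99.058302
Convexity numerator sum_t t*(t + 1/m) * CF_t / (1+y/m)^(m*t + 2):
  t = 1.0000: term = 6.382345
  t = 2.0000: term = 529.307549
Convexity = (1/P) * sum = 535.689894 / 99.058302 = 5.407824

Answer: Convexity = 5.4078


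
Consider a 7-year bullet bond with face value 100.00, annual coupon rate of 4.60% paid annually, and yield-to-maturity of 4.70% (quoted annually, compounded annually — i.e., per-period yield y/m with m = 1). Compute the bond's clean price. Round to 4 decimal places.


Answer: Price = 99.4150

Derivation:
Coupon per period c = face * coupon_rate / m = 4.600000
Periods per year m = 1; per-period yield y/m = 0.047000
Number of cashflows N = 7
Cashflows (t years, CF_t, discount factor 1/(1+y/m)^(m*t), PV):
  t = 1.0000: CF_t = 4.600000, DF = 0.955110, PV = 4.393505
  t = 2.0000: CF_t = 4.600000, DF = 0.912235, PV = 4.196280
  t = 3.0000: CF_t = 4.600000, DF = 0.871284, PV = 4.007908
  t = 4.0000: CF_t = 4.600000, DF = 0.832172, PV = 3.827993
  t = 5.0000: CF_t = 4.600000, DF = 0.794816, PV = 3.656154
  t = 6.0000: CF_t = 4.600000, DF = 0.759137, PV = 3.492028
  t = 7.0000: CF_t = 104.600000, DF = 0.725059, PV = 75.841151
Price P = sum_t PV_t = 99.415019


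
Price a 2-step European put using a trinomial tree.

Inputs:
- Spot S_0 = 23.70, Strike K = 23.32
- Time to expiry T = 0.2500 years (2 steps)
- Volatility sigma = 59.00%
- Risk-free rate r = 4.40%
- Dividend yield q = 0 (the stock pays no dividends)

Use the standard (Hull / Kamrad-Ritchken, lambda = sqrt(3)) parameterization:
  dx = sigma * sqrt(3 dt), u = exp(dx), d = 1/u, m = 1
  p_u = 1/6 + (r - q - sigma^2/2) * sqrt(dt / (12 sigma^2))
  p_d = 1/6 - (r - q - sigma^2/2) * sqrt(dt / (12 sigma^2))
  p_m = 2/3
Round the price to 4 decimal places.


dt = T/N = 0.125000; dx = sigma*sqrt(3*dt) = 0.361300
u = exp(dx) = 1.435194; d = 1/u = 0.696770
p_u = 0.144170, p_m = 0.666667, p_d = 0.189164
Discount per step: exp(-r*dt) = 0.994515
Stock lattice S(k, j) with j the centered position index:
  k=0: S(0,+0) = 23.7000
  k=1: S(1,-1) = 16.5135; S(1,+0) = 23.7000; S(1,+1) = 34.0141
  k=2: S(2,-2) = 11.5061; S(2,-1) = 16.5135; S(2,+0) = 23.7000; S(2,+1) = 34.0141; S(2,+2) = 48.8168
Terminal payoffs V(N, j) = max(K - S_T, 0):
  V(2,-2) = 11.813920; V(2,-1) = 6.806548; V(2,+0) = 0.000000; V(2,+1) = 0.000000; V(2,+2) = 0.000000
Backward induction: V(k, j) = exp(-r*dt) * [p_u * V(k+1, j+1) + p_m * V(k+1, j) + p_d * V(k+1, j-1)]
  V(1,-1) = exp(-r*dt) * [p_u*0.000000 + p_m*6.806548 + p_d*11.813920] = 6.735316
  V(1,+0) = exp(-r*dt) * [p_u*0.000000 + p_m*0.000000 + p_d*6.806548] = 1.280489
  V(1,+1) = exp(-r*dt) * [p_u*0.000000 + p_m*0.000000 + p_d*0.000000] = 0.000000
  V(0,+0) = exp(-r*dt) * [p_u*0.000000 + p_m*1.280489 + p_d*6.735316] = 2.116065

Answer: Price = V(0,0) = 2.1161


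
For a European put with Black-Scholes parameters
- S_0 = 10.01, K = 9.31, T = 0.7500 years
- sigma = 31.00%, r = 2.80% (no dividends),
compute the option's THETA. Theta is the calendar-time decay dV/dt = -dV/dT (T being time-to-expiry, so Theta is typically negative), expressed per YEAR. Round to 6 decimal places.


d1 = 0.4824897651; d2 = 0.2140218900
phi(d1) = 0.3551067893; exp(-qT) = 1.0000000000; exp(-rT) = 0.9792189646
Theta = -S*exp(-qT)*phi(d1)*sigma/(2*sqrt(T)) + r*K*exp(-rT)*N(-d2) - q*S*exp(-qT)*N(-d1)
N(-d1) = 0.3147290337; N(-d2) = 0.4152649935; sqrt(T) = 0.8660254038
Term 1 = -10.0100 * 1.0000000000 * 0.3551067893 * 0.3100 / (2 * 0.8660254038) = -0.6362006663
Term 2 = 0.0280 * 9.3100 * 0.9792189646 * 0.4152649935 = 0.1060017049
Term 3 = 0 (no dividend yield, q = 0)
Theta = -0.6362006663 + (0.1060017049) + (0.0000000000) = -0.530199

Answer: Theta = -0.530199


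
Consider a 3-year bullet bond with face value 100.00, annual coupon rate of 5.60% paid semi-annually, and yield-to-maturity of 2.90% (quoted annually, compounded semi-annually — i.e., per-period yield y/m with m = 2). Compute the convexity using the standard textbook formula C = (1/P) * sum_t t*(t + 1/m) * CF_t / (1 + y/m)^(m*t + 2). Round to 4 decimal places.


Answer: Convexity = 9.3490

Derivation:
Coupon per period c = face * coupon_rate / m = 2.800000
Periods per year m = 2; per-period yield y/m = 0.014500
Number of cashflows N = 6
Cashflows (t years, CF_t, discount factor 1/(1+y/m)^(m*t), PV):
  t = 0.5000: CF_t = 2.800000, DF = 0.985707, PV = 2.759980
  t = 1.0000: CF_t = 2.800000, DF = 0.971619, PV = 2.720533
  t = 1.5000: CF_t = 2.800000, DF = 0.957732, PV = 2.681649
  t = 2.0000: CF_t = 2.800000, DF = 0.944043, PV = 2.643321
  t = 2.5000: CF_t = 2.800000, DF = 0.930550, PV = 2.605540
  t = 3.0000: CF_t = 102.800000, DF = 0.917250, PV = 94.293294
Price P = sum_t PV_t = 107.704316
Convexity numerator sum_t t*(t + 1/m) * CF_t / (1+y/m)^(m*t + 2):
  t = 0.5000: term = 1.340824
  t = 1.0000: term = 3.964981
  t = 1.5000: term = 7.816621
  t = 2.0000: term = 12.841499
  t = 2.5000: term = 18.986938
  t = 3.0000: term = 961.979911
Convexity = (1/P) * sum = 1006.930774 / 107.704316 = 9.349029


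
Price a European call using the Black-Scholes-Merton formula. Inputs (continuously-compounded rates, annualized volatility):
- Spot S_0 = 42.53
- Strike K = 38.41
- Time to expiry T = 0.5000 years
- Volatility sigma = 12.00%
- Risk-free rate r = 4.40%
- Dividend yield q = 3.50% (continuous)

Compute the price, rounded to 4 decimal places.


d1 = (ln(S/K) + (r - q + 0.5*sigma^2) * T) / (sigma * sqrt(T)) = 1.29626658
d2 = d1 - sigma * sqrt(T) = 1.21141377
exp(-rT) = 0.97824024; exp(-qT) = 0.98265224
C = S_0 * exp(-qT) * N(d1) - K * exp(-rT) * N(d2)
N(d1) = 0.90255817; N(d2) = 0.88713157
C = 42.5300 * 0.98265224 * 0.90255817 - 38.4100 * 0.97824024 * 0.88713157 = 4.3866

Answer: Price = 4.3866


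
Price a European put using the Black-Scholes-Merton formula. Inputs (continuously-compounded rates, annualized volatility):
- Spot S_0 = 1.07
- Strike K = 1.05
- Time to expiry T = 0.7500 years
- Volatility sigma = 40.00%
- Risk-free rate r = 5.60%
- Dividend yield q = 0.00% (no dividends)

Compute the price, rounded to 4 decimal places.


Answer: Price = 0.1134

Derivation:
d1 = (ln(S/K) + (r - q + 0.5*sigma^2) * T) / (sigma * sqrt(T)) = 0.34891726
d2 = d1 - sigma * sqrt(T) = 0.00250710
exp(-rT) = 0.95886978; exp(-qT) = 1.00000000
P = K * exp(-rT) * N(-d2) - S_0 * exp(-qT) * N(-d1)
N(-d1) = 0.36357571; N(-d2) = 0.49899981
P = 1.0500 * 0.95886978 * 0.49899981 - 1.0700 * 1.00000000 * 0.36357571 = 0.1134


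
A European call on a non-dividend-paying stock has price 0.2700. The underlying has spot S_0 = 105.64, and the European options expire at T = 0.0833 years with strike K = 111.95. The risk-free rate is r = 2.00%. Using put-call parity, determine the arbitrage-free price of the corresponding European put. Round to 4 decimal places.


Answer: Put price = 6.3936

Derivation:
Put-call parity: C - P = S_0 * exp(-qT) - K * exp(-rT).
S_0 * exp(-qT) = 105.6400 * 1.00000000 = 105.64000000
K * exp(-rT) = 111.9500 * 0.99833539 = 111.76364658
P = C - S*exp(-qT) + K*exp(-rT)
P = 0.2700 - 105.64000000 + 111.76364658 = 6.3936


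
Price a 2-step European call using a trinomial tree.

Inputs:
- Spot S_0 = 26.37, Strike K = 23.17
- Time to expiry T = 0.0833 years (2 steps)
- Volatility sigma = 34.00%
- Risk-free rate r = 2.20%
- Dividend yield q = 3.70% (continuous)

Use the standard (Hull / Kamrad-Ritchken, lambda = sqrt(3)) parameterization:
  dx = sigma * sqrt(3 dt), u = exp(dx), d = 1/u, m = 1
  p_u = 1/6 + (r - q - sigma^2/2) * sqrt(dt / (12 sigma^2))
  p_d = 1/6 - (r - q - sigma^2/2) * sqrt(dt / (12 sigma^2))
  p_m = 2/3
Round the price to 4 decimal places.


Answer: Price = V(0,0) = 3.2391

Derivation:
dt = T/N = 0.041650; dx = sigma*sqrt(3*dt) = 0.120184
u = exp(dx) = 1.127704; d = 1/u = 0.886757
p_u = 0.154052, p_m = 0.666667, p_d = 0.179281
Discount per step: exp(-r*dt) = 0.999084
Stock lattice S(k, j) with j the centered position index:
  k=0: S(0,+0) = 26.3700
  k=1: S(1,-1) = 23.3838; S(1,+0) = 26.3700; S(1,+1) = 29.7376
  k=2: S(2,-2) = 20.7357; S(2,-1) = 23.3838; S(2,+0) = 26.3700; S(2,+1) = 29.7376; S(2,+2) = 33.5352
Terminal payoffs V(N, j) = max(S_T - K, 0):
  V(2,-2) = 0.000000; V(2,-1) = 0.213786; V(2,+0) = 3.200000; V(2,+1) = 6.567566; V(2,+2) = 10.365186
Backward induction: V(k, j) = exp(-r*dt) * [p_u * V(k+1, j+1) + p_m * V(k+1, j) + p_d * V(k+1, j-1)]
  V(1,-1) = exp(-r*dt) * [p_u*3.200000 + p_m*0.213786 + p_d*0.000000] = 0.634909
  V(1,+0) = exp(-r*dt) * [p_u*6.567566 + p_m*3.200000 + p_d*0.213786] = 3.180494
  V(1,+1) = exp(-r*dt) * [p_u*10.365186 + p_m*6.567566 + p_d*3.200000] = 6.542859
  V(0,+0) = exp(-r*dt) * [p_u*6.542859 + p_m*3.180494 + p_d*0.634909] = 3.239129


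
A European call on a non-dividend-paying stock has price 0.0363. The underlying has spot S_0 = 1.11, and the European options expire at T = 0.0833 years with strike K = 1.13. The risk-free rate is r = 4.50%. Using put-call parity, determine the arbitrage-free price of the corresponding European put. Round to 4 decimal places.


Put-call parity: C - P = S_0 * exp(-qT) - K * exp(-rT).
S_0 * exp(-qT) = 1.1100 * 1.00000000 = 1.11000000
K * exp(-rT) = 1.1300 * 0.99625852 = 1.12577212
P = C - S*exp(-qT) + K*exp(-rT)
P = 0.0363 - 1.11000000 + 1.12577212 = 0.0521

Answer: Put price = 0.0521


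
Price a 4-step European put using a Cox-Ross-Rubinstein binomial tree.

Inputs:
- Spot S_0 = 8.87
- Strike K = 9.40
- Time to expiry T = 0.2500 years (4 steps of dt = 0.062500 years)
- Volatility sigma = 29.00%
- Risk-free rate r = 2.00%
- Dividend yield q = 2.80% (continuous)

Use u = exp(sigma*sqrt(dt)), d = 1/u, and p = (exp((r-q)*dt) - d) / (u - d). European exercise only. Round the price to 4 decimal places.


dt = T/N = 0.062500
u = exp(sigma*sqrt(dt)) = 1.075193; d = 1/u = 0.930066
p = (exp((r-q)*dt) - d) / (u - d) = 0.478439
Discount per step: exp(-r*dt) = 0.998751
Stock lattice S(k, i) with i counting down-moves:
  k=0: S(0,0) = 8.8700
  k=1: S(1,0) = 9.5370; S(1,1) = 8.2497
  k=2: S(2,0) = 10.2541; S(2,1) = 8.8700; S(2,2) = 7.6727
  k=3: S(3,0) = 11.0251; S(3,1) = 9.5370; S(3,2) = 8.2497; S(3,3) = 7.1362
  k=4: S(4,0) = 11.8541; S(4,1) = 10.2541; S(4,2) = 8.8700; S(4,3) = 7.6727; S(4,4) = 6.6371
Terminal payoffs V(N, i) = max(K - S_T, 0):
  V(4,0) = 0.000000; V(4,1) = 0.000000; V(4,2) = 0.530000; V(4,3) = 1.727252; V(4,4) = 2.762902
Backward induction: V(k, i) = exp(-r*dt) * [p * V(k+1, i) + (1-p) * V(k+1, i+1)].
  V(3,0) = exp(-r*dt) * [p*0.000000 + (1-p)*0.000000] = 0.000000
  V(3,1) = exp(-r*dt) * [p*0.000000 + (1-p)*0.530000] = 0.276082
  V(3,2) = exp(-r*dt) * [p*0.530000 + (1-p)*1.727252] = 1.152998
  V(3,3) = exp(-r*dt) * [p*1.727252 + (1-p)*2.762902] = 2.264575
  V(2,0) = exp(-r*dt) * [p*0.000000 + (1-p)*0.276082] = 0.143814
  V(2,1) = exp(-r*dt) * [p*0.276082 + (1-p)*1.152998] = 0.732532
  V(2,2) = exp(-r*dt) * [p*1.152998 + (1-p)*2.264575] = 1.730589
  V(1,0) = exp(-r*dt) * [p*0.143814 + (1-p)*0.732532] = 0.450303
  V(1,1) = exp(-r*dt) * [p*0.732532 + (1-p)*1.730589] = 1.251515
  V(0,0) = exp(-r*dt) * [p*0.450303 + (1-p)*1.251515] = 0.867100

Answer: Price = V(0,0) = 0.8671


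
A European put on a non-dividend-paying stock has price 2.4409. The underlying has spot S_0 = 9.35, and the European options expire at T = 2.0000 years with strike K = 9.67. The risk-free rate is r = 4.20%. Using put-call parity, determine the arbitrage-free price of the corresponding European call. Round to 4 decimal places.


Answer: Call price = 2.9000

Derivation:
Put-call parity: C - P = S_0 * exp(-qT) - K * exp(-rT).
S_0 * exp(-qT) = 9.3500 * 1.00000000 = 9.35000000
K * exp(-rT) = 9.6700 * 0.91943126 = 8.89090025
C = P + S*exp(-qT) - K*exp(-rT)
C = 2.4409 + 9.35000000 - 8.89090025 = 2.9000


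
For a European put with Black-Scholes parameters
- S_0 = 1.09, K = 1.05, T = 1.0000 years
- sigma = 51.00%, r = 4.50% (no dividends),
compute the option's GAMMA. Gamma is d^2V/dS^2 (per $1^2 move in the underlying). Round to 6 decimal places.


Answer: Gamma = 0.658016

Derivation:
d1 = 0.4165441805; d2 = -0.0934558195
phi(d1) = 0.3657910317; exp(-qT) = 1.0000000000; exp(-rT) = 0.9559974818
Gamma = exp(-qT) * phi(d1) / (S * sigma * sqrt(T)) = 1.0000000000 * 0.3657910317 / (1.0900 * 0.5100 * 1.0000000000) = 0.658016


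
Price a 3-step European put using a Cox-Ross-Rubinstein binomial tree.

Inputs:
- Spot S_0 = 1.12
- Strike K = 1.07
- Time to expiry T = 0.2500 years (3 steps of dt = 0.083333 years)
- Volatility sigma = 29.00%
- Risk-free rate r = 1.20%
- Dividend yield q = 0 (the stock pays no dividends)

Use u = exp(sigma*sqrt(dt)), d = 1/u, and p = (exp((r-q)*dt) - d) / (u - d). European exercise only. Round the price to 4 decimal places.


Answer: Price = V(0,0) = 0.0424

Derivation:
dt = T/N = 0.083333
u = exp(sigma*sqrt(dt)) = 1.087320; d = 1/u = 0.919693
p = (exp((r-q)*dt) - d) / (u - d) = 0.485052
Discount per step: exp(-r*dt) = 0.999000
Stock lattice S(k, i) with i counting down-moves:
  k=0: S(0,0) = 1.1200
  k=1: S(1,0) = 1.2178; S(1,1) = 1.0301
  k=2: S(2,0) = 1.3241; S(2,1) = 1.1200; S(2,2) = 0.9473
  k=3: S(3,0) = 1.4398; S(3,1) = 1.2178; S(3,2) = 1.0301; S(3,3) = 0.8713
Terminal payoffs V(N, i) = max(K - S_T, 0):
  V(3,0) = 0.000000; V(3,1) = 0.000000; V(3,2) = 0.039944; V(3,3) = 0.198743
Backward induction: V(k, i) = exp(-r*dt) * [p * V(k+1, i) + (1-p) * V(k+1, i+1)].
  V(2,0) = exp(-r*dt) * [p*0.000000 + (1-p)*0.000000] = 0.000000
  V(2,1) = exp(-r*dt) * [p*0.000000 + (1-p)*0.039944] = 0.020549
  V(2,2) = exp(-r*dt) * [p*0.039944 + (1-p)*0.198743] = 0.121596
  V(1,0) = exp(-r*dt) * [p*0.000000 + (1-p)*0.020549] = 0.010571
  V(1,1) = exp(-r*dt) * [p*0.020549 + (1-p)*0.121596] = 0.072510
  V(0,0) = exp(-r*dt) * [p*0.010571 + (1-p)*0.072510] = 0.042424


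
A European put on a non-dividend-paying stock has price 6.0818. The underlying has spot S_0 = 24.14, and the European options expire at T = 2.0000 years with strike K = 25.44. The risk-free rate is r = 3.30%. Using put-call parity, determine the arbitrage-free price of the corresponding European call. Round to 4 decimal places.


Answer: Call price = 6.4066

Derivation:
Put-call parity: C - P = S_0 * exp(-qT) - K * exp(-rT).
S_0 * exp(-qT) = 24.1400 * 1.00000000 = 24.14000000
K * exp(-rT) = 25.4400 * 0.93613086 = 23.81516919
C = P + S*exp(-qT) - K*exp(-rT)
C = 6.0818 + 24.14000000 - 23.81516919 = 6.4066


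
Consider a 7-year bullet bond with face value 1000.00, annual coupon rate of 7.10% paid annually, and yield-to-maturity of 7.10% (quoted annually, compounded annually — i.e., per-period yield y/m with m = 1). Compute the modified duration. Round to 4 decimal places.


Answer: Modified duration = 5.3706

Derivation:
Coupon per period c = face * coupon_rate / m = 71.000000
Periods per year m = 1; per-period yield y/m = 0.071000
Number of cashflows N = 7
Cashflows (t years, CF_t, discount factor 1/(1+y/m)^(m*t), PV):
  t = 1.0000: CF_t = 71.000000, DF = 0.933707, PV = 66.293184
  t = 2.0000: CF_t = 71.000000, DF = 0.871808, PV = 61.898398
  t = 3.0000: CF_t = 71.000000, DF = 0.814013, PV = 57.794956
  t = 4.0000: CF_t = 71.000000, DF = 0.760050, PV = 53.963544
  t = 5.0000: CF_t = 71.000000, DF = 0.709664, PV = 50.386129
  t = 6.0000: CF_t = 71.000000, DF = 0.662618, PV = 47.045872
  t = 7.0000: CF_t = 1071.000000, DF = 0.618691, PV = 662.617917
Price P = sum_t PV_t = 1000.000000
First compute Macaulay numerator sum_t t * PV_t:
  t * PV_t at t = 1.0000: 66.293184
  t * PV_t at t = 2.0000: 123.796795
  t * PV_t at t = 3.0000: 173.384868
  t * PV_t at t = 4.0000: 215.854177
  t * PV_t at t = 5.0000: 251.930645
  t * PV_t at t = 6.0000: 282.275233
  t * PV_t at t = 7.0000: 4638.325420
Macaulay duration D = 5751.860322 / 1000.000000 = 5.751860
Modified duration = D / (1 + y/m) = 5.751860 / (1 + 0.071000) = 5.370551
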